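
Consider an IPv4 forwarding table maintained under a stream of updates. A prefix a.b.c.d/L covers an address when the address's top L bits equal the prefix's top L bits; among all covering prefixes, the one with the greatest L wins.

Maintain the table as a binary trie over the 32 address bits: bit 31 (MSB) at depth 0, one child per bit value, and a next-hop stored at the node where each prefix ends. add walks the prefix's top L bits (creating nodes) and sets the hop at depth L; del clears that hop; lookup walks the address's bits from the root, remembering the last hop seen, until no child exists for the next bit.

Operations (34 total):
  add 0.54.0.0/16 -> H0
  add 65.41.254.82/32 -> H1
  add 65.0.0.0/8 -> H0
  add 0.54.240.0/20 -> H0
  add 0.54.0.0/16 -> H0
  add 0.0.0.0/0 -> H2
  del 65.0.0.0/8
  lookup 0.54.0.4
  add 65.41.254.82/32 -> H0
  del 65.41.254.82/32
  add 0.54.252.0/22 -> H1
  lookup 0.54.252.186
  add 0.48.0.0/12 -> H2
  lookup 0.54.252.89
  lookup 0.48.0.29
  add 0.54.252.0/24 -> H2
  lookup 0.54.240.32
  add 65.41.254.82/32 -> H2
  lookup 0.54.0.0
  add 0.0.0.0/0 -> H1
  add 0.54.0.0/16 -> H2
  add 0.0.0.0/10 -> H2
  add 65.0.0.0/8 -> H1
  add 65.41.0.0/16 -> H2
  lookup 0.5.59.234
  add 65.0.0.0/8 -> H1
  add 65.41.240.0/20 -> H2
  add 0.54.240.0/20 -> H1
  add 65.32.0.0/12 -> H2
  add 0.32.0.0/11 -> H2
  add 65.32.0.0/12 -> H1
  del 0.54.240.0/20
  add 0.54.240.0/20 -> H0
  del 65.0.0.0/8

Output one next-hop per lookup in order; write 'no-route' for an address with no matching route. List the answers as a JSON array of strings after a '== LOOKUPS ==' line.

Process each operation:
  + 0.54.0.0/16 (H0) depth=16
  + 65.41.254.82/32 (H1) depth=32
  + 65.0.0.0/8 (H0) depth=8
  + 0.54.240.0/20 (H0) depth=20
  + 0.54.0.0/16 (H0) depth=16
  + 0.0.0.0/0 (H2) depth=0
  del 65.0.0.0/8 (clear depth 8)
  lookup 0.54.0.4: bits 0000000000110110 walk d0:H2→d1:-→d2:-→d3:-→d4:-→d5:-→d6:-→d7:-→d8:-→d9:-→d10:-→d11:-→d12:-→d13:-→d14:-→d15:-→d16:H0 -> H0
  + 65.41.254.82/32 (H0) depth=32
  del 65.41.254.82/32 (clear depth 32)
  + 0.54.252.0/22 (H1) depth=22
  lookup 0.54.252.186: bits 0000000000110110111111 walk d0:H2→d1:-→d2:-→d3:-→d4:-→d5:-→d6:-→d7:-→d8:-→d9:-→d10:-→d11:-→d12:-→d13:-→d14:-→d15:-→d16:H0→d17:-→d18:-→d19:-→d20:H0→d21:-→d22:H1 -> H1
  + 0.48.0.0/12 (H2) depth=12
  lookup 0.54.252.89: bits 0000000000110110111111 walk d0:H2→d1:-→d2:-→d3:-→d4:-→d5:-→d6:-→d7:-→d8:-→d9:-→d10:-→d11:-→d12:H2→d13:-→d14:-→d15:-→d16:H0→d17:-→d18:-→d19:-→d20:H0→d21:-→d22:H1 -> H1
  lookup 0.48.0.29: bits 0000000000110 walk d0:H2→d1:-→d2:-→d3:-→d4:-→d5:-→d6:-→d7:-→d8:-→d9:-→d10:-→d11:-→d12:H2→d13:- -> H2
  + 0.54.252.0/24 (H2) depth=24
  lookup 0.54.240.32: bits 00000000001101101111 walk d0:H2→d1:-→d2:-→d3:-→d4:-→d5:-→d6:-→d7:-→d8:-→d9:-→d10:-→d11:-→d12:H2→d13:-→d14:-→d15:-→d16:H0→d17:-→d18:-→d19:-→d20:H0 -> H0
  + 65.41.254.82/32 (H2) depth=32
  lookup 0.54.0.0: bits 0000000000110110 walk d0:H2→d1:-→d2:-→d3:-→d4:-→d5:-→d6:-→d7:-→d8:-→d9:-→d10:-→d11:-→d12:H2→d13:-→d14:-→d15:-→d16:H0 -> H0
  + 0.0.0.0/0 (H1) depth=0
  + 0.54.0.0/16 (H2) depth=16
  + 0.0.0.0/10 (H2) depth=10
  + 65.0.0.0/8 (H1) depth=8
  + 65.41.0.0/16 (H2) depth=16
  lookup 0.5.59.234: bits 0000000000 walk d0:H1→d1:-→d2:-→d3:-→d4:-→d5:-→d6:-→d7:-→d8:-→d9:-→d10:H2 -> H2
  + 65.0.0.0/8 (H1) depth=8
  + 65.41.240.0/20 (H2) depth=20
  + 0.54.240.0/20 (H1) depth=20
  + 65.32.0.0/12 (H2) depth=12
  + 0.32.0.0/11 (H2) depth=11
  + 65.32.0.0/12 (H1) depth=12
  del 0.54.240.0/20 (clear depth 20)
  + 0.54.240.0/20 (H0) depth=20
  del 65.0.0.0/8 (clear depth 8)

== LOOKUPS ==
["H0","H1","H1","H2","H0","H0","H2"]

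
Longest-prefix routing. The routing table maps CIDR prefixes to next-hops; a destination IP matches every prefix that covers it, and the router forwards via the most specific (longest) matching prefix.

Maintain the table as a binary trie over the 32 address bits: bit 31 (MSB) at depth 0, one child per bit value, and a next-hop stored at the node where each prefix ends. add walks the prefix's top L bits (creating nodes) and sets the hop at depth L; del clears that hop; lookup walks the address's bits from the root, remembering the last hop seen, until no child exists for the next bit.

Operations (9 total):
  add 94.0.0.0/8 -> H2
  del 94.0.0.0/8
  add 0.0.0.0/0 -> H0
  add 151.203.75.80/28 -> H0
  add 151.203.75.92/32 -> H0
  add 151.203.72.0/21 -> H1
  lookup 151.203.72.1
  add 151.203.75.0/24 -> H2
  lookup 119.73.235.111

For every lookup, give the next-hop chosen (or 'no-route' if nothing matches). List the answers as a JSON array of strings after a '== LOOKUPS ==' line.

Apply in order:
  add 94.0.0.0/8 -> H2 at depth 8
  del 94.0.0.0/8 (clear depth 8)
  add 0.0.0.0/0 -> H0 at depth 0
  add 151.203.75.80/28 -> H0 at depth 28
  add 151.203.75.92/32 -> H0 at depth 32
  add 151.203.72.0/21 -> H1 at depth 21
  Q 151.203.72.1: descend 1001011111001011010010 ; hops seen [H0,H1] ; pick H1
  add 151.203.75.0/24 -> H2 at depth 24
  Q 119.73.235.111: descend 01 ; hops seen [H0] ; pick H0

== LOOKUPS ==
["H1","H0"]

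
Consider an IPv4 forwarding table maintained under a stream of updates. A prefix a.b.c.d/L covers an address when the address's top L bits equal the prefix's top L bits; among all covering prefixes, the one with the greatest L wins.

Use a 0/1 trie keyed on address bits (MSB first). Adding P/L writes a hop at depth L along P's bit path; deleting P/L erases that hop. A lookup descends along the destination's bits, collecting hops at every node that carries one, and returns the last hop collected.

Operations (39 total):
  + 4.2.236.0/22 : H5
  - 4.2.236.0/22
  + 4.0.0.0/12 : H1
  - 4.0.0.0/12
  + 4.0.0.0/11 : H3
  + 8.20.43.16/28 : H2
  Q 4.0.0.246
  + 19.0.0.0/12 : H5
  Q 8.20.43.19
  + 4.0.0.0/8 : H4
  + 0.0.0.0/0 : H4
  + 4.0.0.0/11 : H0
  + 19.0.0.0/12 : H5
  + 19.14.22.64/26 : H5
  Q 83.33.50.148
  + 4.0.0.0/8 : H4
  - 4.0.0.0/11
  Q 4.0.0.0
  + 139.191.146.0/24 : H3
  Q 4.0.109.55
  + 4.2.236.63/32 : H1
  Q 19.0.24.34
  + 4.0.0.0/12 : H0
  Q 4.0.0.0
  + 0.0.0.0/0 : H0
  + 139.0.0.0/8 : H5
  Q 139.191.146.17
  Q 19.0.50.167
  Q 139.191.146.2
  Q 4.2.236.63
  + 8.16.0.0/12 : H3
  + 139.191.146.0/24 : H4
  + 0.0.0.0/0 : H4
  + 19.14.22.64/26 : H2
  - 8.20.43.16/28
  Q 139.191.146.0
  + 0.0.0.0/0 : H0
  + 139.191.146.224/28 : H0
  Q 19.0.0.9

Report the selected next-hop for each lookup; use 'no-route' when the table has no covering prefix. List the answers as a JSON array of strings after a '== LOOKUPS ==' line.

Trace:
  add 4.2.236.0/22 -> H5 at depth 22
  - 4.2.236.0/22 clear@22
  add 4.0.0.0/12 -> H1 at depth 12
  - 4.0.0.0/12 clear@12
  add 4.0.0.0/11 -> H3 at depth 11
  add 8.20.43.16/28 -> H2 at depth 28
  lookup 4.0.0.246: bits 00000100000000 walk d0:-→d1:-→d2:-→d3:-→d4:-→d5:-→d6:-→d7:-→d8:-→d9:-→d10:-→d11:H3→d12:-→d13:-→d14:- -> H3
  add 19.0.0.0/12 -> H5 at depth 12
  lookup 8.20.43.19: bits 0000100000010100001010110001 walk d0:-→d1:-→d2:-→d3:-→d4:-→d5:-→d6:-→d7:-→d8:-→d9:-→d10:-→d11:-→d12:-→d13:-→d14:-→d15:-→d16:-→d17:-→d18:-→d19:-→d20:-→d21:-→d22:-→d23:-→d24:-→d25:-→d26:-→d27:-→d28:H2 -> H2
  add 4.0.0.0/8 -> H4 at depth 8
  add 0.0.0.0/0 -> H4 at depth 0
  add 4.0.0.0/11 -> H0 at depth 11
  add 19.0.0.0/12 -> H5 at depth 12
  add 19.14.22.64/26 -> H5 at depth 26
  lookup 83.33.50.148: bits 0 walk d0:H4→d1:- -> H4
  add 4.0.0.0/8 -> H4 at depth 8
  - 4.0.0.0/11 clear@11
  lookup 4.0.0.0: bits 00000100000000 walk d0:H4→d1:-→d2:-→d3:-→d4:-→d5:-→d6:-→d7:-→d8:H4→d9:-→d10:-→d11:-→d12:-→d13:-→d14:- -> H4
  add 139.191.146.0/24 -> H3 at depth 24
  lookup 4.0.109.55: bits 00000100000000 walk d0:H4→d1:-→d2:-→d3:-→d4:-→d5:-→d6:-→d7:-→d8:H4→d9:-→d10:-→d11:-→d12:-→d13:-→d14:- -> H4
  add 4.2.236.63/32 -> H1 at depth 32
  lookup 19.0.24.34: bits 000100110000 walk d0:H4→d1:-→d2:-→d3:-→d4:-→d5:-→d6:-→d7:-→d8:-→d9:-→d10:-→d11:-→d12:H5 -> H5
  add 4.0.0.0/12 -> H0 at depth 12
  lookup 4.0.0.0: bits 00000100000000 walk d0:H4→d1:-→d2:-→d3:-→d4:-→d5:-→d6:-→d7:-→d8:H4→d9:-→d10:-→d11:-→d12:H0→d13:-→d14:- -> H0
  add 0.0.0.0/0 -> H0 at depth 0
  add 139.0.0.0/8 -> H5 at depth 8
  lookup 139.191.146.17: bits 100010111011111110010010 walk d0:H0→d1:-→d2:-→d3:-→d4:-→d5:-→d6:-→d7:-→d8:H5→d9:-→d10:-→d11:-→d12:-→d13:-→d14:-→d15:-→d16:-→d17:-→d18:-→d19:-→d20:-→d21:-→d22:-→d23:-→d24:H3 -> H3
  lookup 19.0.50.167: bits 000100110000 walk d0:H0→d1:-→d2:-→d3:-→d4:-→d5:-→d6:-→d7:-→d8:-→d9:-→d10:-→d11:-→d12:H5 -> H5
  lookup 139.191.146.2: bits 100010111011111110010010 walk d0:H0→d1:-→d2:-→d3:-→d4:-→d5:-→d6:-→d7:-→d8:H5→d9:-→d10:-→d11:-→d12:-→d13:-→d14:-→d15:-→d16:-→d17:-→d18:-→d19:-→d20:-→d21:-→d22:-→d23:-→d24:H3 -> H3
  lookup 4.2.236.63: bits 00000100000000101110110000111111 walk d0:H0→d1:-→d2:-→d3:-→d4:-→d5:-→d6:-→d7:-→d8:H4→d9:-→d10:-→d11:-→d12:H0→d13:-→d14:-→d15:-→d16:-→d17:-→d18:-→d19:-→d20:-→d21:-→d22:-→d23:-→d24:-→d25:-→d26:-→d27:-→d28:-→d29:-→d30:-→d31:-→d32:H1 -> H1
  add 8.16.0.0/12 -> H3 at depth 12
  add 139.191.146.0/24 -> H4 at depth 24
  add 0.0.0.0/0 -> H4 at depth 0
  add 19.14.22.64/26 -> H2 at depth 26
  - 8.20.43.16/28 clear@28
  lookup 139.191.146.0: bits 100010111011111110010010 walk d0:H4→d1:-→d2:-→d3:-→d4:-→d5:-→d6:-→d7:-→d8:H5→d9:-→d10:-→d11:-→d12:-→d13:-→d14:-→d15:-→d16:-→d17:-→d18:-→d19:-→d20:-→d21:-→d22:-→d23:-→d24:H4 -> H4
  add 0.0.0.0/0 -> H0 at depth 0
  add 139.191.146.224/28 -> H0 at depth 28
  lookup 19.0.0.9: bits 000100110000 walk d0:H0→d1:-→d2:-→d3:-→d4:-→d5:-→d6:-→d7:-→d8:-→d9:-→d10:-→d11:-→d12:H5 -> H5

== LOOKUPS ==
["H3","H2","H4","H4","H4","H5","H0","H3","H5","H3","H1","H4","H5"]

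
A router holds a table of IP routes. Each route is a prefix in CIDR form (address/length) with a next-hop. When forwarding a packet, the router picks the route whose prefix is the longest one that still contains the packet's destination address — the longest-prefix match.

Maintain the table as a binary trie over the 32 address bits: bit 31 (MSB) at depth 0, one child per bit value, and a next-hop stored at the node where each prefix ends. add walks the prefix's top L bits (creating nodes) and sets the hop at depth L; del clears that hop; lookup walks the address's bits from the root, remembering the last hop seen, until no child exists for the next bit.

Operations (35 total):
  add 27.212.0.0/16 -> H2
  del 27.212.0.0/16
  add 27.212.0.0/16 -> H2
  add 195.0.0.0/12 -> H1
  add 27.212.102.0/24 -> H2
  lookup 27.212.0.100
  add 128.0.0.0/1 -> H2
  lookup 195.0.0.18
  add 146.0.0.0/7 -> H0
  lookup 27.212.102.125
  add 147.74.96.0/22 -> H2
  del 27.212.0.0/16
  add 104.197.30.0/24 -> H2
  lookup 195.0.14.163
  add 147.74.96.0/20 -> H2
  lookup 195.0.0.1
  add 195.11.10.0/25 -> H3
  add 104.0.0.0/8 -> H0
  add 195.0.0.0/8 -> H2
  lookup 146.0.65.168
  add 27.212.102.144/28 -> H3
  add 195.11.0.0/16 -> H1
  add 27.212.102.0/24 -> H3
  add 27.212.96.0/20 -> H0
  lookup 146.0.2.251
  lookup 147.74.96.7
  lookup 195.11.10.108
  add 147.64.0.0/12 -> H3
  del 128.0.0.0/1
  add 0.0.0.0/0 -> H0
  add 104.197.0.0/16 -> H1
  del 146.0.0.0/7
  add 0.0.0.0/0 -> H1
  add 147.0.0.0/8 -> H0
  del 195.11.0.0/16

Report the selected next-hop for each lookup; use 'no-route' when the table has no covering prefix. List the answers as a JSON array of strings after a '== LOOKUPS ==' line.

Trace:
  + 27.212.0.0/16 (H2) depth=16
  - 27.212.0.0/16 clear@16
  + 27.212.0.0/16 (H2) depth=16
  + 195.0.0.0/12 (H1) depth=12
  + 27.212.102.0/24 (H2) depth=24
  lookup 27.212.0.100: bits 00011011110101000 walk d0:-→d1:-→d2:-→d3:-→d4:-→d5:-→d6:-→d7:-→d8:-→d9:-→d10:-→d11:-→d12:-→d13:-→d14:-→d15:-→d16:H2→d17:- -> H2
  + 128.0.0.0/1 (H2) depth=1
  lookup 195.0.0.18: bits 110000110000 walk d0:-→d1:H2→d2:-→d3:-→d4:-→d5:-→d6:-→d7:-→d8:-→d9:-→d10:-→d11:-→d12:H1 -> H1
  + 146.0.0.0/7 (H0) depth=7
  lookup 27.212.102.125: bits 000110111101010001100110 walk d0:-→d1:-→d2:-→d3:-→d4:-→d5:-→d6:-→d7:-→d8:-→d9:-→d10:-→d11:-→d12:-→d13:-→d14:-→d15:-→d16:H2→d17:-→d18:-→d19:-→d20:-→d21:-→d22:-→d23:-→d24:H2 -> H2
  + 147.74.96.0/22 (H2) depth=22
  - 27.212.0.0/16 clear@16
  + 104.197.30.0/24 (H2) depth=24
  lookup 195.0.14.163: bits 110000110000 walk d0:-→d1:H2→d2:-→d3:-→d4:-→d5:-→d6:-→d7:-→d8:-→d9:-→d10:-→d11:-→d12:H1 -> H1
  + 147.74.96.0/20 (H2) depth=20
  lookup 195.0.0.1: bits 110000110000 walk d0:-→d1:H2→d2:-→d3:-→d4:-→d5:-→d6:-→d7:-→d8:-→d9:-→d10:-→d11:-→d12:H1 -> H1
  + 195.11.10.0/25 (H3) depth=25
  + 104.0.0.0/8 (H0) depth=8
  + 195.0.0.0/8 (H2) depth=8
  lookup 146.0.65.168: bits 1001001 walk d0:-→d1:H2→d2:-→d3:-→d4:-→d5:-→d6:-→d7:H0 -> H0
  + 27.212.102.144/28 (H3) depth=28
  + 195.11.0.0/16 (H1) depth=16
  + 27.212.102.0/24 (H3) depth=24
  + 27.212.96.0/20 (H0) depth=20
  lookup 146.0.2.251: bits 1001001 walk d0:-→d1:H2→d2:-→d3:-→d4:-→d5:-→d6:-→d7:H0 -> H0
  lookup 147.74.96.7: bits 1001001101001010011000 walk d0:-→d1:H2→d2:-→d3:-→d4:-→d5:-→d6:-→d7:H0→d8:-→d9:-→d10:-→d11:-→d12:-→d13:-→d14:-→d15:-→d16:-→d17:-→d18:-→d19:-→d20:H2→d21:-→d22:H2 -> H2
  lookup 195.11.10.108: bits 1100001100001011000010100 walk d0:-→d1:H2→d2:-→d3:-→d4:-→d5:-→d6:-→d7:-→d8:H2→d9:-→d10:-→d11:-→d12:H1→d13:-→d14:-→d15:-→d16:H1→d17:-→d18:-→d19:-→d20:-→d21:-→d22:-→d23:-→d24:-→d25:H3 -> H3
  + 147.64.0.0/12 (H3) depth=12
  - 128.0.0.0/1 clear@1
  + 0.0.0.0/0 (H0) depth=0
  + 104.197.0.0/16 (H1) depth=16
  - 146.0.0.0/7 clear@7
  + 0.0.0.0/0 (H1) depth=0
  + 147.0.0.0/8 (H0) depth=8
  - 195.11.0.0/16 clear@16

== LOOKUPS ==
["H2","H1","H2","H1","H1","H0","H0","H2","H3"]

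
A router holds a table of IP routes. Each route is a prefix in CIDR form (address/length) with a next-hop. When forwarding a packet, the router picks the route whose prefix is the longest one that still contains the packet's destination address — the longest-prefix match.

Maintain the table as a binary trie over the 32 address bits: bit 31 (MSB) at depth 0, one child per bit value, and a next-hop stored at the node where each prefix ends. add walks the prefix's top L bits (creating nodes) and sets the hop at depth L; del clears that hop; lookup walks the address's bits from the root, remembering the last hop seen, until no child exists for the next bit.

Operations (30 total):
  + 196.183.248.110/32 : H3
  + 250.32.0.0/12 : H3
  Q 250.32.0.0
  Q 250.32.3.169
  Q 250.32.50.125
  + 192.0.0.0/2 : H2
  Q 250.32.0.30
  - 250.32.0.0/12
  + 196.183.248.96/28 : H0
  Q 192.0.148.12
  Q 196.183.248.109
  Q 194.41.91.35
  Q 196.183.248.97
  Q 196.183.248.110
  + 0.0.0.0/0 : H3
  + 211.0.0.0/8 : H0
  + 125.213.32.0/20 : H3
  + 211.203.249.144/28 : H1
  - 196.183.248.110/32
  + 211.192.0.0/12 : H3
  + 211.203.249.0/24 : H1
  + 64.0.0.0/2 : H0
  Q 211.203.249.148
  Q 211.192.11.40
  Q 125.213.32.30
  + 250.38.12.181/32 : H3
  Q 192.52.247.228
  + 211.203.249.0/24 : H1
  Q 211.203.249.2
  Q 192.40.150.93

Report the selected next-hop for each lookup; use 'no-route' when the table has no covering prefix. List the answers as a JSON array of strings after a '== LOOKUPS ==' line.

Trace:
  add 196.183.248.110/32 -> H3 at depth 32
  add 250.32.0.0/12 -> H3 at depth 12
  ? 250.32.0.0  path d0:-→d1:-→d2:-→d3:-→d4:-→d5:-→d6:-→d7:-→d8:-→d9:-→d10:-→d11:-→d12:H3  best=H3
  ? 250.32.3.169  path d0:-→d1:-→d2:-→d3:-→d4:-→d5:-→d6:-→d7:-→d8:-→d9:-→d10:-→d11:-→d12:H3  best=H3
  ? 250.32.50.125  path d0:-→d1:-→d2:-→d3:-→d4:-→d5:-→d6:-→d7:-→d8:-→d9:-→d10:-→d11:-→d12:H3  best=H3
  add 192.0.0.0/2 -> H2 at depth 2
  ? 250.32.0.30  path d0:-→d1:-→d2:H2→d3:-→d4:-→d5:-→d6:-→d7:-→d8:-→d9:-→d10:-→d11:-→d12:H3  best=H3
  - 250.32.0.0/12 clear@12
  add 196.183.248.96/28 -> H0 at depth 28
  ? 192.0.148.12  path d0:-→d1:-→d2:H2→d3:-→d4:-→d5:-  best=H2
  ? 196.183.248.109  path d0:-→d1:-→d2:H2→d3:-→d4:-→d5:-→d6:-→d7:-→d8:-→d9:-→d10:-→d11:-→d12:-→d13:-→d14:-→d15:-→d16:-→d17:-→d18:-→d19:-→d20:-→d21:-→d22:-→d23:-→d24:-→d25:-→d26:-→d27:-→d28:H0→d29:-→d30:-  best=H0
  ? 194.41.91.35  path d0:-→d1:-→d2:H2→d3:-→d4:-→d5:-  best=H2
  ? 196.183.248.97  path d0:-→d1:-→d2:H2→d3:-→d4:-→d5:-→d6:-→d7:-→d8:-→d9:-→d10:-→d11:-→d12:-→d13:-→d14:-→d15:-→d16:-→d17:-→d18:-→d19:-→d20:-→d21:-→d22:-→d23:-→d24:-→d25:-→d26:-→d27:-→d28:H0  best=H0
  ? 196.183.248.110  path d0:-→d1:-→d2:H2→d3:-→d4:-→d5:-→d6:-→d7:-→d8:-→d9:-→d10:-→d11:-→d12:-→d13:-→d14:-→d15:-→d16:-→d17:-→d18:-→d19:-→d20:-→d21:-→d22:-→d23:-→d24:-→d25:-→d26:-→d27:-→d28:H0→d29:-→d30:-→d31:-→d32:H3  best=H3
  add 0.0.0.0/0 -> H3 at depth 0
  add 211.0.0.0/8 -> H0 at depth 8
  add 125.213.32.0/20 -> H3 at depth 20
  add 211.203.249.144/28 -> H1 at depth 28
  - 196.183.248.110/32 clear@32
  add 211.192.0.0/12 -> H3 at depth 12
  add 211.203.249.0/24 -> H1 at depth 24
  add 64.0.0.0/2 -> H0 at depth 2
  ? 211.203.249.148  path d0:H3→d1:-→d2:H2→d3:-→d4:-→d5:-→d6:-→d7:-→d8:H0→d9:-→d10:-→d11:-→d12:H3→d13:-→d14:-→d15:-→d16:-→d17:-→d18:-→d19:-→d20:-→d21:-→d22:-→d23:-→d24:H1→d25:-→d26:-→d27:-→d28:H1  best=H1
  ? 211.192.11.40  path d0:H3→d1:-→d2:H2→d3:-→d4:-→d5:-→d6:-→d7:-→d8:H0→d9:-→d10:-→d11:-→d12:H3  best=H3
  ? 125.213.32.30  path d0:H3→d1:-→d2:H0→d3:-→d4:-→d5:-→d6:-→d7:-→d8:-→d9:-→d10:-→d11:-→d12:-→d13:-→d14:-→d15:-→d16:-→d17:-→d18:-→d19:-→d20:H3  best=H3
  add 250.38.12.181/32 -> H3 at depth 32
  ? 192.52.247.228  path d0:H3→d1:-→d2:H2→d3:-→d4:-→d5:-  best=H2
  add 211.203.249.0/24 -> H1 at depth 24
  ? 211.203.249.2  path d0:H3→d1:-→d2:H2→d3:-→d4:-→d5:-→d6:-→d7:-→d8:H0→d9:-→d10:-→d11:-→d12:H3→d13:-→d14:-→d15:-→d16:-→d17:-→d18:-→d19:-→d20:-→d21:-→d22:-→d23:-→d24:H1  best=H1
  ? 192.40.150.93  path d0:H3→d1:-→d2:H2→d3:-→d4:-→d5:-  best=H2

== LOOKUPS ==
["H3","H3","H3","H3","H2","H0","H2","H0","H3","H1","H3","H3","H2","H1","H2"]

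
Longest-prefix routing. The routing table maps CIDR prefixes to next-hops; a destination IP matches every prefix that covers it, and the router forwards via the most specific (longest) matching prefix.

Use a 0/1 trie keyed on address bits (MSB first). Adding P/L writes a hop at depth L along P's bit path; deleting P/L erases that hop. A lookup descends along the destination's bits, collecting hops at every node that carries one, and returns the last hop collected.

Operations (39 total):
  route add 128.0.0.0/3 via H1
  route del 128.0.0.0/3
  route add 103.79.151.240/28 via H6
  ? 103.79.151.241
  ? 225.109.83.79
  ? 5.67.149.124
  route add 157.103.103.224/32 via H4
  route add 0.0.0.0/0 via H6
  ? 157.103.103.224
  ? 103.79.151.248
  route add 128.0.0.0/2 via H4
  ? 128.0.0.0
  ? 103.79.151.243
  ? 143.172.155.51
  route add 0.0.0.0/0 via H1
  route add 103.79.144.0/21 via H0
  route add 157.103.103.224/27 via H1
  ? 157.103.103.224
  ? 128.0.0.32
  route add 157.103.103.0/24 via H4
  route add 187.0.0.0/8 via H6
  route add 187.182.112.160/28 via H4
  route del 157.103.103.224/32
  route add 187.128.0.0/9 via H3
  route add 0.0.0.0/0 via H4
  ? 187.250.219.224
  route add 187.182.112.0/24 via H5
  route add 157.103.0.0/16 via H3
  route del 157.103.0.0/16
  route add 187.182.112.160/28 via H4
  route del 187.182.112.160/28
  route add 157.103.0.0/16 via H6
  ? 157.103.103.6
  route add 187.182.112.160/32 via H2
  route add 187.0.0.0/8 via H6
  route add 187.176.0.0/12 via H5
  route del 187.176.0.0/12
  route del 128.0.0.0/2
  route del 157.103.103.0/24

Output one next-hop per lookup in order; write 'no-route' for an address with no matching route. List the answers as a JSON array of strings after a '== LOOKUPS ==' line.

Apply in order:
  add 128.0.0.0/3 -> H1 at depth 3
  del 128.0.0.0/3 (clear depth 3)
  add 103.79.151.240/28 -> H6 at depth 28
  ? 103.79.151.241  path d0:-→d1:-→d2:-→d3:-→d4:-→d5:-→d6:-→d7:-→d8:-→d9:-→d10:-→d11:-→d12:-→d13:-→d14:-→d15:-→d16:-→d17:-→d18:-→d19:-→d20:-→d21:-→d22:-→d23:-→d24:-→d25:-→d26:-→d27:-→d28:H6  best=H6
  ? 225.109.83.79  path d0:-→d1:-  best=no-route
  ? 5.67.149.124  path d0:-→d1:-  best=no-route
  add 157.103.103.224/32 -> H4 at depth 32
  add 0.0.0.0/0 -> H6 at depth 0
  ? 157.103.103.224  path d0:H6→d1:-→d2:-→d3:-→d4:-→d5:-→d6:-→d7:-→d8:-→d9:-→d10:-→d11:-→d12:-→d13:-→d14:-→d15:-→d16:-→d17:-→d18:-→d19:-→d20:-→d21:-→d22:-→d23:-→d24:-→d25:-→d26:-→d27:-→d28:-→d29:-→d30:-→d31:-→d32:H4  best=H4
  ? 103.79.151.248  path d0:H6→d1:-→d2:-→d3:-→d4:-→d5:-→d6:-→d7:-→d8:-→d9:-→d10:-→d11:-→d12:-→d13:-→d14:-→d15:-→d16:-→d17:-→d18:-→d19:-→d20:-→d21:-→d22:-→d23:-→d24:-→d25:-→d26:-→d27:-→d28:H6  best=H6
  add 128.0.0.0/2 -> H4 at depth 2
  ? 128.0.0.0  path d0:H6→d1:-→d2:H4→d3:-  best=H4
  ? 103.79.151.243  path d0:H6→d1:-→d2:-→d3:-→d4:-→d5:-→d6:-→d7:-→d8:-→d9:-→d10:-→d11:-→d12:-→d13:-→d14:-→d15:-→d16:-→d17:-→d18:-→d19:-→d20:-→d21:-→d22:-→d23:-→d24:-→d25:-→d26:-→d27:-→d28:H6  best=H6
  ? 143.172.155.51  path d0:H6→d1:-→d2:H4→d3:-  best=H4
  add 0.0.0.0/0 -> H1 at depth 0
  add 103.79.144.0/21 -> H0 at depth 21
  add 157.103.103.224/27 -> H1 at depth 27
  ? 157.103.103.224  path d0:H1→d1:-→d2:H4→d3:-→d4:-→d5:-→d6:-→d7:-→d8:-→d9:-→d10:-→d11:-→d12:-→d13:-→d14:-→d15:-→d16:-→d17:-→d18:-→d19:-→d20:-→d21:-→d22:-→d23:-→d24:-→d25:-→d26:-→d27:H1→d28:-→d29:-→d30:-→d31:-→d32:H4  best=H4
  ? 128.0.0.32  path d0:H1→d1:-→d2:H4→d3:-  best=H4
  add 157.103.103.0/24 -> H4 at depth 24
  add 187.0.0.0/8 -> H6 at depth 8
  add 187.182.112.160/28 -> H4 at depth 28
  del 157.103.103.224/32 (clear depth 32)
  add 187.128.0.0/9 -> H3 at depth 9
  add 0.0.0.0/0 -> H4 at depth 0
  ? 187.250.219.224  path d0:H4→d1:-→d2:H4→d3:-→d4:-→d5:-→d6:-→d7:-→d8:H6→d9:H3  best=H3
  add 187.182.112.0/24 -> H5 at depth 24
  add 157.103.0.0/16 -> H3 at depth 16
  del 157.103.0.0/16 (clear depth 16)
  add 187.182.112.160/28 -> H4 at depth 28
  del 187.182.112.160/28 (clear depth 28)
  add 157.103.0.0/16 -> H6 at depth 16
  ? 157.103.103.6  path d0:H4→d1:-→d2:H4→d3:-→d4:-→d5:-→d6:-→d7:-→d8:-→d9:-→d10:-→d11:-→d12:-→d13:-→d14:-→d15:-→d16:H6→d17:-→d18:-→d19:-→d20:-→d21:-→d22:-→d23:-→d24:H4  best=H4
  add 187.182.112.160/32 -> H2 at depth 32
  add 187.0.0.0/8 -> H6 at depth 8
  add 187.176.0.0/12 -> H5 at depth 12
  del 187.176.0.0/12 (clear depth 12)
  del 128.0.0.0/2 (clear depth 2)
  del 157.103.103.0/24 (clear depth 24)

== LOOKUPS ==
["H6","no-route","no-route","H4","H6","H4","H6","H4","H4","H4","H3","H4"]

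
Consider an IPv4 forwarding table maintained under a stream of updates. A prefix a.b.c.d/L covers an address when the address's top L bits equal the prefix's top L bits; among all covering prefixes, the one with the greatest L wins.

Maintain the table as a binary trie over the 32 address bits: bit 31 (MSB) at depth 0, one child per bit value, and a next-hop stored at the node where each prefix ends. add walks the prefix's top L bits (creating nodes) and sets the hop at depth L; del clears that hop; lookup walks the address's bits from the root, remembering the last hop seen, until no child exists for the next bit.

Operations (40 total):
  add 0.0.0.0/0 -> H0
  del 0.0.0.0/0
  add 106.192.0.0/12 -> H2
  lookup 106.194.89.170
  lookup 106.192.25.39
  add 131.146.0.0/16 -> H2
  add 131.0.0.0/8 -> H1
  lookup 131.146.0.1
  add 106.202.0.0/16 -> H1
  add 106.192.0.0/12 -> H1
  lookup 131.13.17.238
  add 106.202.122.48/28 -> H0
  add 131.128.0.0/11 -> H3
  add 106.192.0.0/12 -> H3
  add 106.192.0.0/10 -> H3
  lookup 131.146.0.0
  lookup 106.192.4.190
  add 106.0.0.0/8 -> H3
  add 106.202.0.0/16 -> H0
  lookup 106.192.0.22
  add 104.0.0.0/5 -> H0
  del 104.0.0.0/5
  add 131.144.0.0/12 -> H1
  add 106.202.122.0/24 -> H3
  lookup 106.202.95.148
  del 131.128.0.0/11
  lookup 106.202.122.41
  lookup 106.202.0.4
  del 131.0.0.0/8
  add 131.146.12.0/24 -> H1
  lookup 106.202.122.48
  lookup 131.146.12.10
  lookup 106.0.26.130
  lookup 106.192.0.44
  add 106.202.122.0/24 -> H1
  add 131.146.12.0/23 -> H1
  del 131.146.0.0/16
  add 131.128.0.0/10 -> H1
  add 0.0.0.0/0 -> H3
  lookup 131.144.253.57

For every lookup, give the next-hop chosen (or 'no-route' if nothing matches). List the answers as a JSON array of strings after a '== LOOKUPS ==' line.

Process each operation:
  + 0.0.0.0/0 (H0) depth=0
  del 0.0.0.0/0 (clear depth 0)
  + 106.192.0.0/12 (H2) depth=12
  lookup 106.194.89.170: bits 011010101100 walk d0:-→d1:-→d2:-→d3:-→d4:-→d5:-→d6:-→d7:-→d8:-→d9:-→d10:-→d11:-→d12:H2 -> H2
  lookup 106.192.25.39: bits 011010101100 walk d0:-→d1:-→d2:-→d3:-→d4:-→d5:-→d6:-→d7:-→d8:-→d9:-→d10:-→d11:-→d12:H2 -> H2
  + 131.146.0.0/16 (H2) depth=16
  + 131.0.0.0/8 (H1) depth=8
  lookup 131.146.0.1: bits 1000001110010010 walk d0:-→d1:-→d2:-→d3:-→d4:-→d5:-→d6:-→d7:-→d8:H1→d9:-→d10:-→d11:-→d12:-→d13:-→d14:-→d15:-→d16:H2 -> H2
  + 106.202.0.0/16 (H1) depth=16
  + 106.192.0.0/12 (H1) depth=12
  lookup 131.13.17.238: bits 10000011 walk d0:-→d1:-→d2:-→d3:-→d4:-→d5:-→d6:-→d7:-→d8:H1 -> H1
  + 106.202.122.48/28 (H0) depth=28
  + 131.128.0.0/11 (H3) depth=11
  + 106.192.0.0/12 (H3) depth=12
  + 106.192.0.0/10 (H3) depth=10
  lookup 131.146.0.0: bits 1000001110010010 walk d0:-→d1:-→d2:-→d3:-→d4:-→d5:-→d6:-→d7:-→d8:H1→d9:-→d10:-→d11:H3→d12:-→d13:-→d14:-→d15:-→d16:H2 -> H2
  lookup 106.192.4.190: bits 011010101100 walk d0:-→d1:-→d2:-→d3:-→d4:-→d5:-→d6:-→d7:-→d8:-→d9:-→d10:H3→d11:-→d12:H3 -> H3
  + 106.0.0.0/8 (H3) depth=8
  + 106.202.0.0/16 (H0) depth=16
  lookup 106.192.0.22: bits 011010101100 walk d0:-→d1:-→d2:-→d3:-→d4:-→d5:-→d6:-→d7:-→d8:H3→d9:-→d10:H3→d11:-→d12:H3 -> H3
  + 104.0.0.0/5 (H0) depth=5
  del 104.0.0.0/5 (clear depth 5)
  + 131.144.0.0/12 (H1) depth=12
  + 106.202.122.0/24 (H3) depth=24
  lookup 106.202.95.148: bits 011010101100101001 walk d0:-→d1:-→d2:-→d3:-→d4:-→d5:-→d6:-→d7:-→d8:H3→d9:-→d10:H3→d11:-→d12:H3→d13:-→d14:-→d15:-→d16:H0→d17:-→d18:- -> H0
  del 131.128.0.0/11 (clear depth 11)
  lookup 106.202.122.41: bits 011010101100101001111010001 walk d0:-→d1:-→d2:-→d3:-→d4:-→d5:-→d6:-→d7:-→d8:H3→d9:-→d10:H3→d11:-→d12:H3→d13:-→d14:-→d15:-→d16:H0→d17:-→d18:-→d19:-→d20:-→d21:-→d22:-→d23:-→d24:H3→d25:-→d26:-→d27:- -> H3
  lookup 106.202.0.4: bits 01101010110010100 walk d0:-→d1:-→d2:-→d3:-→d4:-→d5:-→d6:-→d7:-→d8:H3→d9:-→d10:H3→d11:-→d12:H3→d13:-→d14:-→d15:-→d16:H0→d17:- -> H0
  del 131.0.0.0/8 (clear depth 8)
  + 131.146.12.0/24 (H1) depth=24
  lookup 106.202.122.48: bits 0110101011001010011110100011 walk d0:-→d1:-→d2:-→d3:-→d4:-→d5:-→d6:-→d7:-→d8:H3→d9:-→d10:H3→d11:-→d12:H3→d13:-→d14:-→d15:-→d16:H0→d17:-→d18:-→d19:-→d20:-→d21:-→d22:-→d23:-→d24:H3→d25:-→d26:-→d27:-→d28:H0 -> H0
  lookup 131.146.12.10: bits 100000111001001000001100 walk d0:-→d1:-→d2:-→d3:-→d4:-→d5:-→d6:-→d7:-→d8:-→d9:-→d10:-→d11:-→d12:H1→d13:-→d14:-→d15:-→d16:H2→d17:-→d18:-→d19:-→d20:-→d21:-→d22:-→d23:-→d24:H1 -> H1
  lookup 106.0.26.130: bits 01101010 walk d0:-→d1:-→d2:-→d3:-→d4:-→d5:-→d6:-→d7:-→d8:H3 -> H3
  lookup 106.192.0.44: bits 011010101100 walk d0:-→d1:-→d2:-→d3:-→d4:-→d5:-→d6:-→d7:-→d8:H3→d9:-→d10:H3→d11:-→d12:H3 -> H3
  + 106.202.122.0/24 (H1) depth=24
  + 131.146.12.0/23 (H1) depth=23
  del 131.146.0.0/16 (clear depth 16)
  + 131.128.0.0/10 (H1) depth=10
  + 0.0.0.0/0 (H3) depth=0
  lookup 131.144.253.57: bits 10000011100100 walk d0:H3→d1:-→d2:-→d3:-→d4:-→d5:-→d6:-→d7:-→d8:-→d9:-→d10:H1→d11:-→d12:H1→d13:-→d14:- -> H1

== LOOKUPS ==
["H2","H2","H2","H1","H2","H3","H3","H0","H3","H0","H0","H1","H3","H3","H1"]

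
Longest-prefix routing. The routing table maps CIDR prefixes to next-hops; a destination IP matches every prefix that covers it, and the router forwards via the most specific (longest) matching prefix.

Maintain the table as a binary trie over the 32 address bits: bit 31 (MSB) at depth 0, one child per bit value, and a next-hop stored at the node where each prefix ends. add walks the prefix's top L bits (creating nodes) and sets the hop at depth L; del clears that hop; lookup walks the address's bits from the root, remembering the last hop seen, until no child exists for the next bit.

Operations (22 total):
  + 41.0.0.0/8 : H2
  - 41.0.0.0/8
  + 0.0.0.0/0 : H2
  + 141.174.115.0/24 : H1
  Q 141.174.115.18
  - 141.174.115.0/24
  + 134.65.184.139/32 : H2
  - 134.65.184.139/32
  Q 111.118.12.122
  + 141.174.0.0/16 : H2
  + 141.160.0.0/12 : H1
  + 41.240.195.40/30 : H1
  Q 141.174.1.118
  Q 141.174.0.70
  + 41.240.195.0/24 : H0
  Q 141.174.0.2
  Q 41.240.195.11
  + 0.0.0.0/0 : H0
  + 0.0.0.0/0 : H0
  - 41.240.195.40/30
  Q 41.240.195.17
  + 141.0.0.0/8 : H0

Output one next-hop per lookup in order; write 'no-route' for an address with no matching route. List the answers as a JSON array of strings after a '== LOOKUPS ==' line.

Apply in order:
  add 41.0.0.0/8 -> H2 at depth 8
  - 41.0.0.0/8 clear@8
  add 0.0.0.0/0 -> H2 at depth 0
  add 141.174.115.0/24 -> H1 at depth 24
  ? 141.174.115.18  path d0:H2→d1:-→d2:-→d3:-→d4:-→d5:-→d6:-→d7:-→d8:-→d9:-→d10:-→d11:-→d12:-→d13:-→d14:-→d15:-→d16:-→d17:-→d18:-→d19:-→d20:-→d21:-→d22:-→d23:-→d24:H1  best=H1
  - 141.174.115.0/24 clear@24
  add 134.65.184.139/32 -> H2 at depth 32
  - 134.65.184.139/32 clear@32
  ? 111.118.12.122  path d0:H2→d1:-  best=H2
  add 141.174.0.0/16 -> H2 at depth 16
  add 141.160.0.0/12 -> H1 at depth 12
  add 41.240.195.40/30 -> H1 at depth 30
  ? 141.174.1.118  path d0:H2→d1:-→d2:-→d3:-→d4:-→d5:-→d6:-→d7:-→d8:-→d9:-→d10:-→d11:-→d12:H1→d13:-→d14:-→d15:-→d16:H2→d17:-  best=H2
  ? 141.174.0.70  path d0:H2→d1:-→d2:-→d3:-→d4:-→d5:-→d6:-→d7:-→d8:-→d9:-→d10:-→d11:-→d12:H1→d13:-→d14:-→d15:-→d16:H2→d17:-  best=H2
  add 41.240.195.0/24 -> H0 at depth 24
  ? 141.174.0.2  path d0:H2→d1:-→d2:-→d3:-→d4:-→d5:-→d6:-→d7:-→d8:-→d9:-→d10:-→d11:-→d12:H1→d13:-→d14:-→d15:-→d16:H2→d17:-  best=H2
  ? 41.240.195.11  path d0:H2→d1:-→d2:-→d3:-→d4:-→d5:-→d6:-→d7:-→d8:-→d9:-→d10:-→d11:-→d12:-→d13:-→d14:-→d15:-→d16:-→d17:-→d18:-→d19:-→d20:-→d21:-→d22:-→d23:-→d24:H0→d25:-→d26:-  best=H0
  add 0.0.0.0/0 -> H0 at depth 0
  add 0.0.0.0/0 -> H0 at depth 0
  - 41.240.195.40/30 clear@30
  ? 41.240.195.17  path d0:H0→d1:-→d2:-→d3:-→d4:-→d5:-→d6:-→d7:-→d8:-→d9:-→d10:-→d11:-→d12:-→d13:-→d14:-→d15:-→d16:-→d17:-→d18:-→d19:-→d20:-→d21:-→d22:-→d23:-→d24:H0→d25:-→d26:-  best=H0
  add 141.0.0.0/8 -> H0 at depth 8

== LOOKUPS ==
["H1","H2","H2","H2","H2","H0","H0"]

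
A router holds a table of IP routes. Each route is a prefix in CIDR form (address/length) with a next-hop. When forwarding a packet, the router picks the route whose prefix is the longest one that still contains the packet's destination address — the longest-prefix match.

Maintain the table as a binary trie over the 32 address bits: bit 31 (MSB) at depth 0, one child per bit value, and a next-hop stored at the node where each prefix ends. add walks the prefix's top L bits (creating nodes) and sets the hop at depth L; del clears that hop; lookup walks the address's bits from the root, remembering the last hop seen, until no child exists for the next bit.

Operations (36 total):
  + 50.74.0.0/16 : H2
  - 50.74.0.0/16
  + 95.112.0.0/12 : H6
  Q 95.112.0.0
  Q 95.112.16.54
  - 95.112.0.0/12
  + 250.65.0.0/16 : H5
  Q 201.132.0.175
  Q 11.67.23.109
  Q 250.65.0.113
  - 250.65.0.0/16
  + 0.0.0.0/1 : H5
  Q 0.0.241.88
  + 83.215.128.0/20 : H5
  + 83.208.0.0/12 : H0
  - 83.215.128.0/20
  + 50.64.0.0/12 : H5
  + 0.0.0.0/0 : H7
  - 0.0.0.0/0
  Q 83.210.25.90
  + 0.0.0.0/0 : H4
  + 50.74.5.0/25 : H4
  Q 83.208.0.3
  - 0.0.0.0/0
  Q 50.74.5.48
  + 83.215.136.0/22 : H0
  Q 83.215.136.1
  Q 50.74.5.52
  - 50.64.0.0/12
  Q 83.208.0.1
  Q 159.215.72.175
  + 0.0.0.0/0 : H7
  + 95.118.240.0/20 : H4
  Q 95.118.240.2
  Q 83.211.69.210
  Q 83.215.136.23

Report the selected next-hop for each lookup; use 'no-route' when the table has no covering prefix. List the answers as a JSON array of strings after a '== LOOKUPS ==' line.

Process each operation:
  + 50.74.0.0/16 (H2) depth=16
  del 50.74.0.0/16 (clear depth 16)
  + 95.112.0.0/12 (H6) depth=12
  ? 95.112.0.0  path d0:-→d1:-→d2:-→d3:-→d4:-→d5:-→d6:-→d7:-→d8:-→d9:-→d10:-→d11:-→d12:H6  best=H6
  ? 95.112.16.54  path d0:-→d1:-→d2:-→d3:-→d4:-→d5:-→d6:-→d7:-→d8:-→d9:-→d10:-→d11:-→d12:H6  best=H6
  del 95.112.0.0/12 (clear depth 12)
  + 250.65.0.0/16 (H5) depth=16
  ? 201.132.0.175  path d0:-→d1:-→d2:-  best=no-route
  ? 11.67.23.109  path d0:-→d1:-→d2:-  best=no-route
  ? 250.65.0.113  path d0:-→d1:-→d2:-→d3:-→d4:-→d5:-→d6:-→d7:-→d8:-→d9:-→d10:-→d11:-→d12:-→d13:-→d14:-→d15:-→d16:H5  best=H5
  del 250.65.0.0/16 (clear depth 16)
  + 0.0.0.0/1 (H5) depth=1
  ? 0.0.241.88  path d0:-→d1:H5→d2:-  best=H5
  + 83.215.128.0/20 (H5) depth=20
  + 83.208.0.0/12 (H0) depth=12
  del 83.215.128.0/20 (clear depth 20)
  + 50.64.0.0/12 (H5) depth=12
  + 0.0.0.0/0 (H7) depth=0
  del 0.0.0.0/0 (clear depth 0)
  ? 83.210.25.90  path d0:-→d1:H5→d2:-→d3:-→d4:-→d5:-→d6:-→d7:-→d8:-→d9:-→d10:-→d11:-→d12:H0→d13:-  best=H0
  + 0.0.0.0/0 (H4) depth=0
  + 50.74.5.0/25 (H4) depth=25
  ? 83.208.0.3  path d0:H4→d1:H5→d2:-→d3:-→d4:-→d5:-→d6:-→d7:-→d8:-→d9:-→d10:-→d11:-→d12:H0→d13:-  best=H0
  del 0.0.0.0/0 (clear depth 0)
  ? 50.74.5.48  path d0:-→d1:H5→d2:-→d3:-→d4:-→d5:-→d6:-→d7:-→d8:-→d9:-→d10:-→d11:-→d12:H5→d13:-→d14:-→d15:-→d16:-→d17:-→d18:-→d19:-→d20:-→d21:-→d22:-→d23:-→d24:-→d25:H4  best=H4
  + 83.215.136.0/22 (H0) depth=22
  ? 83.215.136.1  path d0:-→d1:H5→d2:-→d3:-→d4:-→d5:-→d6:-→d7:-→d8:-→d9:-→d10:-→d11:-→d12:H0→d13:-→d14:-→d15:-→d16:-→d17:-→d18:-→d19:-→d20:-→d21:-→d22:H0  best=H0
  ? 50.74.5.52  path d0:-→d1:H5→d2:-→d3:-→d4:-→d5:-→d6:-→d7:-→d8:-→d9:-→d10:-→d11:-→d12:H5→d13:-→d14:-→d15:-→d16:-→d17:-→d18:-→d19:-→d20:-→d21:-→d22:-→d23:-→d24:-→d25:H4  best=H4
  del 50.64.0.0/12 (clear depth 12)
  ? 83.208.0.1  path d0:-→d1:H5→d2:-→d3:-→d4:-→d5:-→d6:-→d7:-→d8:-→d9:-→d10:-→d11:-→d12:H0→d13:-  best=H0
  ? 159.215.72.175  path d0:-→d1:-  best=no-route
  + 0.0.0.0/0 (H7) depth=0
  + 95.118.240.0/20 (H4) depth=20
  ? 95.118.240.2  path d0:H7→d1:H5→d2:-→d3:-→d4:-→d5:-→d6:-→d7:-→d8:-→d9:-→d10:-→d11:-→d12:-→d13:-→d14:-→d15:-→d16:-→d17:-→d18:-→d19:-→d20:H4  best=H4
  ? 83.211.69.210  path d0:H7→d1:H5→d2:-→d3:-→d4:-→d5:-→d6:-→d7:-→d8:-→d9:-→d10:-→d11:-→d12:H0→d13:-  best=H0
  ? 83.215.136.23  path d0:H7→d1:H5→d2:-→d3:-→d4:-→d5:-→d6:-→d7:-→d8:-→d9:-→d10:-→d11:-→d12:H0→d13:-→d14:-→d15:-→d16:-→d17:-→d18:-→d19:-→d20:-→d21:-→d22:H0  best=H0

== LOOKUPS ==
["H6","H6","no-route","no-route","H5","H5","H0","H0","H4","H0","H4","H0","no-route","H4","H0","H0"]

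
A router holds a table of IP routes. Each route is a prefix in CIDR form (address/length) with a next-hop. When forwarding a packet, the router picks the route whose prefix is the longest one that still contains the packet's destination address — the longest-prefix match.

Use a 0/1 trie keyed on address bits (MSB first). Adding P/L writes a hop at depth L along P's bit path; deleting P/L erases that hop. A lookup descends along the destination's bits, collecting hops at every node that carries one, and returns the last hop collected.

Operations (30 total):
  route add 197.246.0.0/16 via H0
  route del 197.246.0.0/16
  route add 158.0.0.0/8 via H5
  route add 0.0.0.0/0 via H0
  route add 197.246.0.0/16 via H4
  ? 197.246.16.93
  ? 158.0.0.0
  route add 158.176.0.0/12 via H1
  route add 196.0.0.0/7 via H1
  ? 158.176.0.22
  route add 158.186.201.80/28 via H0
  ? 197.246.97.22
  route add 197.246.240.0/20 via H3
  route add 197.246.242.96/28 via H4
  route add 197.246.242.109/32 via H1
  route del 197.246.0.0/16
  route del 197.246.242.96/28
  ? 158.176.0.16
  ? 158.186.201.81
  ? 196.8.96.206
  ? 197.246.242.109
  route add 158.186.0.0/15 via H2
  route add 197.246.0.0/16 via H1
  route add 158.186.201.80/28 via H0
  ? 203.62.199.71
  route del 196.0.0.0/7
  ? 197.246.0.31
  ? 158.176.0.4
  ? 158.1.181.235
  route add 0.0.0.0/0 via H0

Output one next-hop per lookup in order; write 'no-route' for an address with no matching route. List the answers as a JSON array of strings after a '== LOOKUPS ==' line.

Process each operation:
  + 197.246.0.0/16 (H0) depth=16
  - 197.246.0.0/16 clear@16
  + 158.0.0.0/8 (H5) depth=8
  + 0.0.0.0/0 (H0) depth=0
  + 197.246.0.0/16 (H4) depth=16
  Q 197.246.16.93: descend 1100010111110110 ; hops seen [H0,H4] ; pick H4
  Q 158.0.0.0: descend 10011110 ; hops seen [H0,H5] ; pick H5
  + 158.176.0.0/12 (H1) depth=12
  + 196.0.0.0/7 (H1) depth=7
  Q 158.176.0.22: descend 100111101011 ; hops seen [H0,H5,H1] ; pick H1
  + 158.186.201.80/28 (H0) depth=28
  Q 197.246.97.22: descend 1100010111110110 ; hops seen [H0,H1,H4] ; pick H4
  + 197.246.240.0/20 (H3) depth=20
  + 197.246.242.96/28 (H4) depth=28
  + 197.246.242.109/32 (H1) depth=32
  - 197.246.0.0/16 clear@16
  - 197.246.242.96/28 clear@28
  Q 158.176.0.16: descend 100111101011 ; hops seen [H0,H5,H1] ; pick H1
  Q 158.186.201.81: descend 1001111010111010110010010101 ; hops seen [H0,H5,H1,H0] ; pick H0
  Q 196.8.96.206: descend 1100010 ; hops seen [H0,H1] ; pick H1
  Q 197.246.242.109: descend 11000101111101101111001001101101 ; hops seen [H0,H1,H3,H1] ; pick H1
  + 158.186.0.0/15 (H2) depth=15
  + 197.246.0.0/16 (H1) depth=16
  + 158.186.201.80/28 (H0) depth=28
  Q 203.62.199.71: descend 1100 ; hops seen [H0] ; pick H0
  - 196.0.0.0/7 clear@7
  Q 197.246.0.31: descend 1100010111110110 ; hops seen [H0,H1] ; pick H1
  Q 158.176.0.4: descend 100111101011 ; hops seen [H0,H5,H1] ; pick H1
  Q 158.1.181.235: descend 10011110 ; hops seen [H0,H5] ; pick H5
  + 0.0.0.0/0 (H0) depth=0

== LOOKUPS ==
["H4","H5","H1","H4","H1","H0","H1","H1","H0","H1","H1","H5"]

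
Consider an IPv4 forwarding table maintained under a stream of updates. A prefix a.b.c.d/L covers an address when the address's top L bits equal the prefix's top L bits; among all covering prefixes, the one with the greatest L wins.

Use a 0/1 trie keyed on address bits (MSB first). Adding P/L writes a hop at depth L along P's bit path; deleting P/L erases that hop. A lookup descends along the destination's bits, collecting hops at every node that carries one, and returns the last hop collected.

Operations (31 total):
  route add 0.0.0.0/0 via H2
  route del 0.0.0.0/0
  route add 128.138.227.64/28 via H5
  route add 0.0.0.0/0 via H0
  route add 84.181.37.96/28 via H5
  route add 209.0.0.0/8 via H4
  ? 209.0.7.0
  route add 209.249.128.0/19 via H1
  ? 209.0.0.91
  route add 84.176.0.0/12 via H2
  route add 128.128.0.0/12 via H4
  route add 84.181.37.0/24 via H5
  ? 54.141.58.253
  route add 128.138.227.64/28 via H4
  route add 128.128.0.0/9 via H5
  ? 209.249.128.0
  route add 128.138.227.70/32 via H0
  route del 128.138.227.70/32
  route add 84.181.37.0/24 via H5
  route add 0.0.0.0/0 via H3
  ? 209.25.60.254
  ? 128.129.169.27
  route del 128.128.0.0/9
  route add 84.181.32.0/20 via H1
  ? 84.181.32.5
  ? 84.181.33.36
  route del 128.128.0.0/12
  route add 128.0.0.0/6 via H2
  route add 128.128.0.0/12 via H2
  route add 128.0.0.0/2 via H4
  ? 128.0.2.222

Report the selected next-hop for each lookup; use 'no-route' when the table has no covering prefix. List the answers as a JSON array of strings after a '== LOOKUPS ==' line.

Trace:
  + 0.0.0.0/0 (H2) depth=0
  del 0.0.0.0/0 (clear depth 0)
  + 128.138.227.64/28 (H5) depth=28
  + 0.0.0.0/0 (H0) depth=0
  + 84.181.37.96/28 (H5) depth=28
  + 209.0.0.0/8 (H4) depth=8
  lookup 209.0.7.0: bits 11010001 walk d0:H0→d1:-→d2:-→d3:-→d4:-→d5:-→d6:-→d7:-→d8:H4 -> H4
  + 209.249.128.0/19 (H1) depth=19
  lookup 209.0.0.91: bits 11010001 walk d0:H0→d1:-→d2:-→d3:-→d4:-→d5:-→d6:-→d7:-→d8:H4 -> H4
  + 84.176.0.0/12 (H2) depth=12
  + 128.128.0.0/12 (H4) depth=12
  + 84.181.37.0/24 (H5) depth=24
  lookup 54.141.58.253: bits 0 walk d0:H0→d1:- -> H0
  + 128.138.227.64/28 (H4) depth=28
  + 128.128.0.0/9 (H5) depth=9
  lookup 209.249.128.0: bits 1101000111111001100 walk d0:H0→d1:-→d2:-→d3:-→d4:-→d5:-→d6:-→d7:-→d8:H4→d9:-→d10:-→d11:-→d12:-→d13:-→d14:-→d15:-→d16:-→d17:-→d18:-→d19:H1 -> H1
  + 128.138.227.70/32 (H0) depth=32
  del 128.138.227.70/32 (clear depth 32)
  + 84.181.37.0/24 (H5) depth=24
  + 0.0.0.0/0 (H3) depth=0
  lookup 209.25.60.254: bits 11010001 walk d0:H3→d1:-→d2:-→d3:-→d4:-→d5:-→d6:-→d7:-→d8:H4 -> H4
  lookup 128.129.169.27: bits 100000001000 walk d0:H3→d1:-→d2:-→d3:-→d4:-→d5:-→d6:-→d7:-→d8:-→d9:H5→d10:-→d11:-→d12:H4 -> H4
  del 128.128.0.0/9 (clear depth 9)
  + 84.181.32.0/20 (H1) depth=20
  lookup 84.181.32.5: bits 010101001011010100100 walk d0:H3→d1:-→d2:-→d3:-→d4:-→d5:-→d6:-→d7:-→d8:-→d9:-→d10:-→d11:-→d12:H2→d13:-→d14:-→d15:-→d16:-→d17:-→d18:-→d19:-→d20:H1→d21:- -> H1
  lookup 84.181.33.36: bits 010101001011010100100 walk d0:H3→d1:-→d2:-→d3:-→d4:-→d5:-→d6:-→d7:-→d8:-→d9:-→d10:-→d11:-→d12:H2→d13:-→d14:-→d15:-→d16:-→d17:-→d18:-→d19:-→d20:H1→d21:- -> H1
  del 128.128.0.0/12 (clear depth 12)
  + 128.0.0.0/6 (H2) depth=6
  + 128.128.0.0/12 (H2) depth=12
  + 128.0.0.0/2 (H4) depth=2
  lookup 128.0.2.222: bits 10000000 walk d0:H3→d1:-→d2:H4→d3:-→d4:-→d5:-→d6:H2→d7:-→d8:- -> H2

== LOOKUPS ==
["H4","H4","H0","H1","H4","H4","H1","H1","H2"]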